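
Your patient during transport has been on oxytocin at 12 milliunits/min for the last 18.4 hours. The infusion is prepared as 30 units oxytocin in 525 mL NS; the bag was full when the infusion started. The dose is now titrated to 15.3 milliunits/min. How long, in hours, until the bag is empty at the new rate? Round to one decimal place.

18.2 hours

Initial rate:
12 milliunits/min × 60 min/hr = 720 milliunits/hr
Concentration = 30 units ÷ 525 mL = 0.05714286 units/mL = 57.14286 milliunits/mL
Rate = 720 milliunits/hr ÷ 57.14286 milliunits/mL = 12.6 mL/hr
Volume infused so far = 12.6 mL/hr × 18.4 hr = 231.84 mL
Volume remaining = 525 − 231.84 = 293.16 mL
New rate:
15.3 milliunits/min × 60 min/hr = 918 milliunits/hr
Rate = 918 milliunits/hr ÷ 57.14286 milliunits/mL = 16.065 mL/hr
Time remaining = 293.16 mL ÷ 16.065 mL/hr = 18.24837 hr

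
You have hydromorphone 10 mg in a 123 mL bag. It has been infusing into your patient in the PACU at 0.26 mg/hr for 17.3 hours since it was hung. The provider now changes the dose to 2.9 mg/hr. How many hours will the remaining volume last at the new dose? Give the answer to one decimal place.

1.9 hours

Initial rate:
Concentration = 10 mg ÷ 123 mL = 0.08130081 mg/mL
Rate = 0.26 mg/hr ÷ 0.08130081 mg/mL = 3.198 mL/hr
Volume infused so far = 3.198 mL/hr × 17.3 hr = 55.3254 mL
Volume remaining = 123 − 55.3254 = 67.6746 mL
New rate:
Rate = 2.9 mg/hr ÷ 0.08130081 mg/mL = 35.67 mL/hr
Time remaining = 67.6746 mL ÷ 35.67 mL/hr = 1.897241 hr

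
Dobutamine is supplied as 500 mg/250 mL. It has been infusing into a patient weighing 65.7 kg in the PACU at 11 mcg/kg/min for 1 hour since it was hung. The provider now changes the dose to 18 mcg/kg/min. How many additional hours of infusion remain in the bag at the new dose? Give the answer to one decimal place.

6.4 hours

Initial rate:
Dose = 11 mcg/kg/min × 65.7 kg = 722.7 mcg/min
722.7 mcg/min × 60 min/hr = 43362 mcg/hr
Concentration = 500 mg ÷ 250 mL = 2 mg/mL = 2000 mcg/mL
Rate = 43362 mcg/hr ÷ 2000 mcg/mL = 21.681 mL/hr
Volume infused so far = 21.681 mL/hr × 1 hr = 21.681 mL
Volume remaining = 250 − 21.681 = 228.319 mL
New rate:
Dose = 18 mcg/kg/min × 65.7 kg = 1182.6 mcg/min
1182.6 mcg/min × 60 min/hr = 70956 mcg/hr
Rate = 70956 mcg/hr ÷ 2000 mcg/mL = 35.478 mL/hr
Time remaining = 228.319 mL ÷ 35.478 mL/hr = 6.435509 hr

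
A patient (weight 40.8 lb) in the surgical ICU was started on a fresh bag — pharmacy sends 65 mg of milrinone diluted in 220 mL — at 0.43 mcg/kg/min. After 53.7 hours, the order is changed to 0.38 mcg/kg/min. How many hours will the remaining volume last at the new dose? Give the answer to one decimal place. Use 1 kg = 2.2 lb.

93.0 hours

Initial rate:
Weight = 40.8 lb ÷ 2.2 lb/kg = 18.54545 kg
Dose = 0.43 mcg/kg/min × 18.54545 kg = 7.974545 mcg/min
7.974545 mcg/min × 60 min/hr = 478.4727 mcg/hr
Concentration = 65 mg ÷ 220 mL = 0.2954545 mg/mL = 295.4545 mcg/mL
Rate = 478.4727 mcg/hr ÷ 295.4545 mcg/mL = 1.619446 mL/hr
Volume infused so far = 1.619446 mL/hr × 53.7 hr = 86.96426 mL
Volume remaining = 220 − 86.96426 = 133.0357 mL
New rate:
Dose = 0.38 mcg/kg/min × 18.54545 kg = 7.047273 mcg/min
7.047273 mcg/min × 60 min/hr = 422.8364 mcg/hr
Rate = 422.8364 mcg/hr ÷ 295.4545 mcg/mL = 1.431138 mL/hr
Time remaining = 133.0357 mL ÷ 1.431138 mL/hr = 92.95798 hr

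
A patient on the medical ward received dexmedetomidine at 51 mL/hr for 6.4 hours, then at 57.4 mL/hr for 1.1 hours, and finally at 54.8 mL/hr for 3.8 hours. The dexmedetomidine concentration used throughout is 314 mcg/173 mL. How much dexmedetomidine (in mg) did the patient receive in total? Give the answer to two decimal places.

1.08 mg

Concentration = 314 mcg ÷ 173 mL = 1.815029 mcg/mL
Stage 1: 51 mL/hr × 6.4 hr = 326.4 mL → 326.4 mL × 1.815029 mcg/mL = 592.4254 mcg
Stage 2: 57.4 mL/hr × 1.1 hr = 63.14 mL → 63.14 mL × 1.815029 mcg/mL = 114.6009 mcg
Stage 3: 54.8 mL/hr × 3.8 hr = 208.24 mL → 208.24 mL × 1.815029 mcg/mL = 377.9616 mcg
Total = 592.4254 + 114.6009 + 377.9616 = 1084.988 mcg = 1.084988 mg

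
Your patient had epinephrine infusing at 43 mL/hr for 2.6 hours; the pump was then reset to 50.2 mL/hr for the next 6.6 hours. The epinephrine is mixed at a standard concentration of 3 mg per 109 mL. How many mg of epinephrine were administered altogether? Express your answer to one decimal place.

12.2 mg

Concentration = 3 mg ÷ 109 mL = 0.02752294 mg/mL
Stage 1: 43 mL/hr × 2.6 hr = 111.8 mL → 111.8 mL × 0.02752294 mg/mL = 3.077064 mg
Stage 2: 50.2 mL/hr × 6.6 hr = 331.32 mL → 331.32 mL × 0.02752294 mg/mL = 9.118899 mg
Total = 3.077064 + 9.118899 = 12.19596 mg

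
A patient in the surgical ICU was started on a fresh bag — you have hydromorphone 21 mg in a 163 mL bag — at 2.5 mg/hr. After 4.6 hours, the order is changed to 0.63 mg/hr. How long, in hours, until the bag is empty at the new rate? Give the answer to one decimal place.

Initial rate:
Concentration = 21 mg ÷ 163 mL = 0.1288344 mg/mL
Rate = 2.5 mg/hr ÷ 0.1288344 mg/mL = 19.40476 mL/hr
Volume infused so far = 19.40476 mL/hr × 4.6 hr = 89.2619 mL
Volume remaining = 163 − 89.2619 = 73.7381 mL
New rate:
Rate = 0.63 mg/hr ÷ 0.1288344 mg/mL = 4.89 mL/hr
Time remaining = 73.7381 mL ÷ 4.89 mL/hr = 15.07937 hr

15.1 hours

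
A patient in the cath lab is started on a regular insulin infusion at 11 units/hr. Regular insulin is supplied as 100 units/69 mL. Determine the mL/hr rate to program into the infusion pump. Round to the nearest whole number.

Concentration = 100 units ÷ 69 mL = 1.449275 units/mL
Rate = 11 units/hr ÷ 1.449275 units/mL = 7.59 mL/hr

8 mL/hr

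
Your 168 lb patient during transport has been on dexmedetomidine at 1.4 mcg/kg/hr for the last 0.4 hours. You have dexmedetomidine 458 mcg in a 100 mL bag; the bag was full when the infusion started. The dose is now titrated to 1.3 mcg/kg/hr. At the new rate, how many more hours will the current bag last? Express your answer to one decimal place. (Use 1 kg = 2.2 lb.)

4.2 hours

Initial rate:
Weight = 168 lb ÷ 2.2 lb/kg = 76.36364 kg
Dose = 1.4 mcg/kg/hr × 76.36364 kg = 106.9091 mcg/hr
Concentration = 458 mcg ÷ 100 mL = 4.58 mcg/mL
Rate = 106.9091 mcg/hr ÷ 4.58 mcg/mL = 23.3426 mL/hr
Volume infused so far = 23.3426 mL/hr × 0.4 hr = 9.337039 mL
Volume remaining = 100 − 9.337039 = 90.66296 mL
New rate:
Dose = 1.3 mcg/kg/hr × 76.36364 kg = 99.27273 mcg/hr
Rate = 99.27273 mcg/hr ÷ 4.58 mcg/mL = 21.67527 mL/hr
Time remaining = 90.66296 mL ÷ 21.67527 mL/hr = 4.182784 hr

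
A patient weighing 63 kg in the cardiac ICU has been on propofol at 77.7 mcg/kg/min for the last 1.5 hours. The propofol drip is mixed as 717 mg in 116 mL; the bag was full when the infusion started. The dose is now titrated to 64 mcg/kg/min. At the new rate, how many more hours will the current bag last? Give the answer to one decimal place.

Initial rate:
Dose = 77.7 mcg/kg/min × 63 kg = 4895.1 mcg/min
4895.1 mcg/min × 60 min/hr = 293706 mcg/hr
Concentration = 717 mg ÷ 116 mL = 6.181034 mg/mL = 6181.034 mcg/mL
Rate = 293706 mcg/hr ÷ 6181.034 mcg/mL = 47.51729 mL/hr
Volume infused so far = 47.51729 mL/hr × 1.5 hr = 71.27593 mL
Volume remaining = 116 − 71.27593 = 44.72407 mL
New rate:
Dose = 64 mcg/kg/min × 63 kg = 4032 mcg/min
4032 mcg/min × 60 min/hr = 241920 mcg/hr
Rate = 241920 mcg/hr ÷ 6181.034 mcg/mL = 39.13908 mL/hr
Time remaining = 44.72407 mL ÷ 39.13908 mL/hr = 1.142696 hr

1.1 hours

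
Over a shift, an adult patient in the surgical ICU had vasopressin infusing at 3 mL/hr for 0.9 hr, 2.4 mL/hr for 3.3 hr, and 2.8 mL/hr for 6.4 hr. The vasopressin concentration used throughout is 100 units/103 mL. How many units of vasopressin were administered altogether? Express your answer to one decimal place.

Concentration = 100 units ÷ 103 mL = 0.9708738 units/mL
Stage 1: 3 mL/hr × 0.9 hr = 2.7 mL → 2.7 mL × 0.9708738 units/mL = 2.621359 units
Stage 2: 2.4 mL/hr × 3.3 hr = 7.92 mL → 7.92 mL × 0.9708738 units/mL = 7.68932 units
Stage 3: 2.8 mL/hr × 6.4 hr = 17.92 mL → 17.92 mL × 0.9708738 units/mL = 17.39806 units
Total = 2.621359 + 7.68932 + 17.39806 = 27.70874 units

27.7 units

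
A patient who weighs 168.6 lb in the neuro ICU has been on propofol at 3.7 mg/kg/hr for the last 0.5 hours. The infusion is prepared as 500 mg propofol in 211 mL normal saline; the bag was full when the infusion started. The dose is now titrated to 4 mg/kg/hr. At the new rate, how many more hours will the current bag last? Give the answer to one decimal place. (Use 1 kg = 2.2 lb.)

Initial rate:
Weight = 168.6 lb ÷ 2.2 lb/kg = 76.63636 kg
Dose = 3.7 mg/kg/hr × 76.63636 kg = 283.5545 mg/hr
Concentration = 500 mg ÷ 211 mL = 2.369668 mg/mL
Rate = 283.5545 mg/hr ÷ 2.369668 mg/mL = 119.66 mL/hr
Volume infused so far = 119.66 mL/hr × 0.5 hr = 59.83001 mL
Volume remaining = 211 − 59.83001 = 151.17 mL
New rate:
Dose = 4 mg/kg/hr × 76.63636 kg = 306.5455 mg/hr
Rate = 306.5455 mg/hr ÷ 2.369668 mg/mL = 129.3622 mL/hr
Time remaining = 151.17 mL ÷ 129.3622 mL/hr = 1.168579 hr

1.2 hours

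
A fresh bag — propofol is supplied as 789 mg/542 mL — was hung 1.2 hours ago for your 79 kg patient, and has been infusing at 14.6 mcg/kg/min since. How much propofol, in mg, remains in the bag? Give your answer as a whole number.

Dose = 14.6 mcg/kg/min × 79 kg = 1153.4 mcg/min
1153.4 mcg/min × 60 min/hr = 69204 mcg/hr
Concentration = 789 mg ÷ 542 mL = 1.45572 mg/mL = 1455.72 mcg/mL
Rate = 69204 mcg/hr ÷ 1455.72 mcg/mL = 47.53938 mL/hr
Volume infused = 47.53938 mL/hr × 1.2 hr = 57.04725 mL
Volume remaining = 542 − 57.04725 = 484.9527 mL
Drug remaining = 484.9527 mL × 1455.72 mcg/mL = 705955.2 mcg = 705.9552 mg

706 mg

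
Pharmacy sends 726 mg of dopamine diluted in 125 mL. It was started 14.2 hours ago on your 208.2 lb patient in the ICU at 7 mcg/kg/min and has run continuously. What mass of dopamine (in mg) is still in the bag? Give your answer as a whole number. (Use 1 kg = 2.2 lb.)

Weight = 208.2 lb ÷ 2.2 lb/kg = 94.63636 kg
Dose = 7 mcg/kg/min × 94.63636 kg = 662.4545 mcg/min
662.4545 mcg/min × 60 min/hr = 39747.27 mcg/hr
Concentration = 726 mg ÷ 125 mL = 5.808 mg/mL = 5808 mcg/mL
Rate = 39747.27 mcg/hr ÷ 5808 mcg/mL = 6.843539 mL/hr
Volume infused = 6.843539 mL/hr × 14.2 hr = 97.17825 mL
Volume remaining = 125 − 97.17825 = 27.82175 mL
Drug remaining = 27.82175 mL × 5808 mcg/mL = 161588.7 mcg = 161.5887 mg

162 mg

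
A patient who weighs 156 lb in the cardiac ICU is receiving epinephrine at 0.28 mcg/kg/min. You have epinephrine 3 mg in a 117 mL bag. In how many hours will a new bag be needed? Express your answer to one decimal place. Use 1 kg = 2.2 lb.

Weight = 156 lb ÷ 2.2 lb/kg = 70.90909 kg
Dose = 0.28 mcg/kg/min × 70.90909 kg = 19.85455 mcg/min
19.85455 mcg/min × 60 min/hr = 1191.273 mcg/hr
Concentration = 3 mg ÷ 117 mL = 0.02564103 mg/mL = 25.64103 mcg/mL
Rate = 1191.273 mcg/hr ÷ 25.64103 mcg/mL = 46.45964 mL/hr
Duration = 117 mL ÷ 46.45964 mL/hr = 2.518315 hr

2.5 hours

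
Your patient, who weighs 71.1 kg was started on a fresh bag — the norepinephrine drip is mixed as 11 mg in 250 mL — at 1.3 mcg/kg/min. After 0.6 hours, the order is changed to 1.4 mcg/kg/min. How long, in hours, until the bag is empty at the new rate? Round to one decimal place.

Initial rate:
Dose = 1.3 mcg/kg/min × 71.1 kg = 92.43 mcg/min
92.43 mcg/min × 60 min/hr = 5545.8 mcg/hr
Concentration = 11 mg ÷ 250 mL = 0.044 mg/mL = 44 mcg/mL
Rate = 5545.8 mcg/hr ÷ 44 mcg/mL = 126.0409 mL/hr
Volume infused so far = 126.0409 mL/hr × 0.6 hr = 75.62455 mL
Volume remaining = 250 − 75.62455 = 174.3755 mL
New rate:
Dose = 1.4 mcg/kg/min × 71.1 kg = 99.54 mcg/min
99.54 mcg/min × 60 min/hr = 5972.4 mcg/hr
Rate = 5972.4 mcg/hr ÷ 44 mcg/mL = 135.7364 mL/hr
Time remaining = 174.3755 mL ÷ 135.7364 mL/hr = 1.284663 hr

1.3 hours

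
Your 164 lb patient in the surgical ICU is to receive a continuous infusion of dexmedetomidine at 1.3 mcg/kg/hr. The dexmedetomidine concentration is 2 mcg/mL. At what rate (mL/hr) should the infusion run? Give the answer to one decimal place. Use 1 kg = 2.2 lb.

Weight = 164 lb ÷ 2.2 lb/kg = 74.54545 kg
Dose = 1.3 mcg/kg/hr × 74.54545 kg = 96.90909 mcg/hr
Rate = 96.90909 mcg/hr ÷ 2 mcg/mL = 48.45455 mL/hr

48.5 mL/hr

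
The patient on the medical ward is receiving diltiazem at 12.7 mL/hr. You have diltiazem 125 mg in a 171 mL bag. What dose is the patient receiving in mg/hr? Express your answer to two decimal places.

Concentration = 125 mg ÷ 171 mL = 0.7309942 mg/mL
Drug rate = 12.7 mL/hr × 0.7309942 mg/mL = 9.283626 mg/hr

9.28 mg/hr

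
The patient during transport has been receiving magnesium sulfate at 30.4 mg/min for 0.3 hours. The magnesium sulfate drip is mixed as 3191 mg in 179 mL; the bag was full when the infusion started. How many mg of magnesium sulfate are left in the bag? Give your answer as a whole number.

30.4 mg/min × 60 min/hr = 1824 mg/hr
Concentration = 3191 mg ÷ 179 mL = 17.82682 mg/mL
Rate = 1824 mg/hr ÷ 17.82682 mg/mL = 102.3178 mL/hr
Volume infused = 102.3178 mL/hr × 0.3 hr = 30.69533 mL
Volume remaining = 179 − 30.69533 = 148.3047 mL
Drug remaining = 148.3047 mL × 17.82682 mg/mL = 2643.8 mg

2644 mg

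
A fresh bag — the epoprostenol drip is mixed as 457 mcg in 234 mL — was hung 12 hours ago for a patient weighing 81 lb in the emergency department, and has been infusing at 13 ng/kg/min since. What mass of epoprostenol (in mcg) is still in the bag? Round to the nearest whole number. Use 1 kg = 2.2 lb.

Weight = 81 lb ÷ 2.2 lb/kg = 36.81818 kg
Dose = 13 ng/kg/min × 36.81818 kg = 478.6364 ng/min
478.6364 ng/min × 60 min/hr = 28718.18 ng/hr
Concentration = 457 mcg ÷ 234 mL = 1.952991 mcg/mL = 1952.991 ng/mL
Rate = 28718.18 ng/hr ÷ 1952.991 ng/mL = 14.70471 mL/hr
Volume infused = 14.70471 mL/hr × 12 hr = 176.4566 mL
Volume remaining = 234 − 176.4566 = 57.54343 mL
Drug remaining = 57.54343 mL × 1952.991 ng/mL = 112381.8 ng = 112.3818 mcg

112 mcg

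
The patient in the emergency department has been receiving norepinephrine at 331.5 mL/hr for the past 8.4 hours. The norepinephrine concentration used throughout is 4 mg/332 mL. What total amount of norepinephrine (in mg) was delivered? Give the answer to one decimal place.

Concentration = 4 mg ÷ 332 mL = 0.01204819 mg/mL = 12.04819 mcg/mL
Drug rate = 331.5 mL/hr × 12.04819 mcg/mL = 3993.976 mcg/hr
Total = 3993.976 mcg/hr × 8.4 hr = 33549.4 mcg = 33.5494 mg

33.5 mg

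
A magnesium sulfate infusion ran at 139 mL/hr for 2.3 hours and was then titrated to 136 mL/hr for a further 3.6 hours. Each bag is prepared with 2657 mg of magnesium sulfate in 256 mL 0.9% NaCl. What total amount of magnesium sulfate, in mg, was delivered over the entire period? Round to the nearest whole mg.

Concentration = 2657 mg ÷ 256 mL = 10.37891 mg/mL
Stage 1: 139 mL/hr × 2.3 hr = 319.7 mL → 319.7 mL × 10.37891 mg/mL = 3318.136 mg
Stage 2: 136 mL/hr × 3.6 hr = 489.6 mL → 489.6 mL × 10.37891 mg/mL = 5081.512 mg
Total = 3318.136 + 5081.512 = 8399.649 mg

8400 mg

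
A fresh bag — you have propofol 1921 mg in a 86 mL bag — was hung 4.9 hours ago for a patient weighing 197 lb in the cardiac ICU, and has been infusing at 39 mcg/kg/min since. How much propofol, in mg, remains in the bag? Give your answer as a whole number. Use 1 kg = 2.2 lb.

894 mg

Weight = 197 lb ÷ 2.2 lb/kg = 89.54545 kg
Dose = 39 mcg/kg/min × 89.54545 kg = 3492.273 mcg/min
3492.273 mcg/min × 60 min/hr = 209536.4 mcg/hr
Concentration = 1921 mg ÷ 86 mL = 22.33721 mg/mL = 22337.21 mcg/mL
Rate = 209536.4 mcg/hr ÷ 22337.21 mcg/mL = 9.380597 mL/hr
Volume infused = 9.380597 mL/hr × 4.9 hr = 45.96493 mL
Volume remaining = 86 − 45.96493 = 40.03507 mL
Drug remaining = 40.03507 mL × 22337.21 mcg/mL = 894271.8 mcg = 894.2718 mg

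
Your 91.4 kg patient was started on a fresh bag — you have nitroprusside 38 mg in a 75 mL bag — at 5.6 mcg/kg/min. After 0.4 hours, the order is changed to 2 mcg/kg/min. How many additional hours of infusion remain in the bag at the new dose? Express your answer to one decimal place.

2.3 hours

Initial rate:
Dose = 5.6 mcg/kg/min × 91.4 kg = 511.84 mcg/min
511.84 mcg/min × 60 min/hr = 30710.4 mcg/hr
Concentration = 38 mg ÷ 75 mL = 0.5066667 mg/mL = 506.6667 mcg/mL
Rate = 30710.4 mcg/hr ÷ 506.6667 mcg/mL = 60.61263 mL/hr
Volume infused so far = 60.61263 mL/hr × 0.4 hr = 24.24505 mL
Volume remaining = 75 − 24.24505 = 50.75495 mL
New rate:
Dose = 2 mcg/kg/min × 91.4 kg = 182.8 mcg/min
182.8 mcg/min × 60 min/hr = 10968 mcg/hr
Rate = 10968 mcg/hr ÷ 506.6667 mcg/mL = 21.64737 mL/hr
Time remaining = 50.75495 mL ÷ 21.64737 mL/hr = 2.344624 hr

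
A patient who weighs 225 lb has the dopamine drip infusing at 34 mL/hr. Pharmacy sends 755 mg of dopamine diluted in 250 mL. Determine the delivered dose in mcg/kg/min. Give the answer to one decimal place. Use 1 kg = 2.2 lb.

Weight = 225 lb ÷ 2.2 lb/kg = 102.2727 kg
Concentration = 755 mg ÷ 250 mL = 3.02 mg/mL = 3020 mcg/mL
Drug rate = 34 mL/hr × 3020 mcg/mL = 102680 mcg/hr
102680 mcg/hr ÷ 60 min/hr = 1711.333 mcg/min
1711.333 mcg/min ÷ 102.2727 kg = 16.73304 mcg/kg/min

16.7 mcg/kg/min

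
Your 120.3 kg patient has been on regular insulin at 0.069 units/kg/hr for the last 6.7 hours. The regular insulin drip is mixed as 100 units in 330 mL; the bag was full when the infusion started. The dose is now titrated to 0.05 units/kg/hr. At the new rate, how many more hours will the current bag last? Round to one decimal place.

Initial rate:
Dose = 0.069 units/kg/hr × 120.3 kg = 8.3007 units/hr
Concentration = 100 units ÷ 330 mL = 0.3030303 units/mL
Rate = 8.3007 units/hr ÷ 0.3030303 units/mL = 27.39231 mL/hr
Volume infused so far = 27.39231 mL/hr × 6.7 hr = 183.5285 mL
Volume remaining = 330 − 183.5285 = 146.4715 mL
New rate:
Dose = 0.05 units/kg/hr × 120.3 kg = 6.015 units/hr
Rate = 6.015 units/hr ÷ 0.3030303 units/mL = 19.8495 mL/hr
Time remaining = 146.4715 mL ÷ 19.8495 mL/hr = 7.379104 hr

7.4 hours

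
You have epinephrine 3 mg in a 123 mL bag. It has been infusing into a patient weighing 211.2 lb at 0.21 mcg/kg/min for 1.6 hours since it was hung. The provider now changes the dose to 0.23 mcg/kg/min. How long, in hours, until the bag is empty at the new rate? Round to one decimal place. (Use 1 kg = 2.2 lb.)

Initial rate:
Weight = 211.2 lb ÷ 2.2 lb/kg = 96 kg
Dose = 0.21 mcg/kg/min × 96 kg = 20.16 mcg/min
20.16 mcg/min × 60 min/hr = 1209.6 mcg/hr
Concentration = 3 mg ÷ 123 mL = 0.02439024 mg/mL = 24.39024 mcg/mL
Rate = 1209.6 mcg/hr ÷ 24.39024 mcg/mL = 49.5936 mL/hr
Volume infused so far = 49.5936 mL/hr × 1.6 hr = 79.34976 mL
Volume remaining = 123 − 79.34976 = 43.65024 mL
New rate:
Dose = 0.23 mcg/kg/min × 96 kg = 22.08 mcg/min
22.08 mcg/min × 60 min/hr = 1324.8 mcg/hr
Rate = 1324.8 mcg/hr ÷ 24.39024 mcg/mL = 54.3168 mL/hr
Time remaining = 43.65024 mL ÷ 54.3168 mL/hr = 0.8036232 hr

0.8 hours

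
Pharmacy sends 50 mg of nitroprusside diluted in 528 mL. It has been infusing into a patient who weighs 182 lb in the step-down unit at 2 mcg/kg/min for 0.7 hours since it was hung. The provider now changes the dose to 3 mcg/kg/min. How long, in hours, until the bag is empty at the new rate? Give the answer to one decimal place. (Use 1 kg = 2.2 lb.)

Initial rate:
Weight = 182 lb ÷ 2.2 lb/kg = 82.72727 kg
Dose = 2 mcg/kg/min × 82.72727 kg = 165.4545 mcg/min
165.4545 mcg/min × 60 min/hr = 9927.273 mcg/hr
Concentration = 50 mg ÷ 528 mL = 0.09469697 mg/mL = 94.69697 mcg/mL
Rate = 9927.273 mcg/hr ÷ 94.69697 mcg/mL = 104.832 mL/hr
Volume infused so far = 104.832 mL/hr × 0.7 hr = 73.3824 mL
Volume remaining = 528 − 73.3824 = 454.6176 mL
New rate:
Dose = 3 mcg/kg/min × 82.72727 kg = 248.1818 mcg/min
248.1818 mcg/min × 60 min/hr = 14890.91 mcg/hr
Rate = 14890.91 mcg/hr ÷ 94.69697 mcg/mL = 157.248 mL/hr
Time remaining = 454.6176 mL ÷ 157.248 mL/hr = 2.891087 hr

2.9 hours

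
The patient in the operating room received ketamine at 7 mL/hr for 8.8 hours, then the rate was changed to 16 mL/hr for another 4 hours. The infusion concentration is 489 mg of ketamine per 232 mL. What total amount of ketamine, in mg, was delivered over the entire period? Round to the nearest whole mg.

Concentration = 489 mg ÷ 232 mL = 2.107759 mg/mL
Stage 1: 7 mL/hr × 8.8 hr = 61.6 mL → 61.6 mL × 2.107759 mg/mL = 129.8379 mg
Stage 2: 16 mL/hr × 4 hr = 64 mL → 64 mL × 2.107759 mg/mL = 134.8966 mg
Total = 129.8379 + 134.8966 = 264.7345 mg

265 mg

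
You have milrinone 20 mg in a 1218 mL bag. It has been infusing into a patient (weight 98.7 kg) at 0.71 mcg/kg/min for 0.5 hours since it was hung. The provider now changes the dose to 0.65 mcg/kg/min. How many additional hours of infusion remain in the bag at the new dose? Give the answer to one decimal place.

4.6 hours

Initial rate:
Dose = 0.71 mcg/kg/min × 98.7 kg = 70.077 mcg/min
70.077 mcg/min × 60 min/hr = 4204.62 mcg/hr
Concentration = 20 mg ÷ 1218 mL = 0.01642036 mg/mL = 16.42036 mcg/mL
Rate = 4204.62 mcg/hr ÷ 16.42036 mcg/mL = 256.0614 mL/hr
Volume infused so far = 256.0614 mL/hr × 0.5 hr = 128.0307 mL
Volume remaining = 1218 − 128.0307 = 1089.969 mL
New rate:
Dose = 0.65 mcg/kg/min × 98.7 kg = 64.155 mcg/min
64.155 mcg/min × 60 min/hr = 3849.3 mcg/hr
Rate = 3849.3 mcg/hr ÷ 16.42036 mcg/mL = 234.4224 mL/hr
Time remaining = 1089.969 mL ÷ 234.4224 mL/hr = 4.649596 hr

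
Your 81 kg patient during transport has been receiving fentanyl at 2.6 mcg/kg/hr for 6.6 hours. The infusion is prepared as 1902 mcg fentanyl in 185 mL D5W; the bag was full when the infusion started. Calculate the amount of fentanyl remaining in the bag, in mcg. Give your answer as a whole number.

512 mcg

Dose = 2.6 mcg/kg/hr × 81 kg = 210.6 mcg/hr
Concentration = 1902 mcg ÷ 185 mL = 10.28108 mcg/mL
Rate = 210.6 mcg/hr ÷ 10.28108 mcg/mL = 20.48423 mL/hr
Volume infused = 20.48423 mL/hr × 6.6 hr = 135.1959 mL
Volume remaining = 185 − 135.1959 = 49.8041 mL
Drug remaining = 49.8041 mL × 10.28108 mcg/mL = 512.04 mcg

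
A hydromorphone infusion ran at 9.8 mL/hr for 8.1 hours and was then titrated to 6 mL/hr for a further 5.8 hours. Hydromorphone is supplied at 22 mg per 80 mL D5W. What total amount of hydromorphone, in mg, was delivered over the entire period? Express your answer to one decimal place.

Concentration = 22 mg ÷ 80 mL = 0.275 mg/mL
Stage 1: 9.8 mL/hr × 8.1 hr = 79.38 mL → 79.38 mL × 0.275 mg/mL = 21.8295 mg
Stage 2: 6 mL/hr × 5.8 hr = 34.8 mL → 34.8 mL × 0.275 mg/mL = 9.57 mg
Total = 21.8295 + 9.57 = 31.3995 mg

31.4 mg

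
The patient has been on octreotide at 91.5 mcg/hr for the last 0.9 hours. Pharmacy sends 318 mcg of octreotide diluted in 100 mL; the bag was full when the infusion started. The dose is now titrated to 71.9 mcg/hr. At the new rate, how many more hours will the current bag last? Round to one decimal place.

3.3 hours

Initial rate:
Concentration = 318 mcg ÷ 100 mL = 3.18 mcg/mL
Rate = 91.5 mcg/hr ÷ 3.18 mcg/mL = 28.77358 mL/hr
Volume infused so far = 28.77358 mL/hr × 0.9 hr = 25.89623 mL
Volume remaining = 100 − 25.89623 = 74.10377 mL
New rate:
Rate = 71.9 mcg/hr ÷ 3.18 mcg/mL = 22.61006 mL/hr
Time remaining = 74.10377 mL ÷ 22.61006 mL/hr = 3.277469 hr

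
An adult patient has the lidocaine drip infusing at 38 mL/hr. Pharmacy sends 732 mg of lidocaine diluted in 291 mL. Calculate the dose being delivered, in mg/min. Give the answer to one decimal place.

Concentration = 732 mg ÷ 291 mL = 2.515464 mg/mL
Drug rate = 38 mL/hr × 2.515464 mg/mL = 95.58763 mg/hr
95.58763 mg/hr ÷ 60 min/hr = 1.593127 mg/min

1.6 mg/min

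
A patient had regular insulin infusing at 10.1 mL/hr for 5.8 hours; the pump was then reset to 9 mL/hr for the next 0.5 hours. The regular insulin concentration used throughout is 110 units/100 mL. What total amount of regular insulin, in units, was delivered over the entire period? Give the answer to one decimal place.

69.4 units

Concentration = 110 units ÷ 100 mL = 1.1 units/mL
Stage 1: 10.1 mL/hr × 5.8 hr = 58.58 mL → 58.58 mL × 1.1 units/mL = 64.438 units
Stage 2: 9 mL/hr × 0.5 hr = 4.5 mL → 4.5 mL × 1.1 units/mL = 4.95 units
Total = 64.438 + 4.95 = 69.388 units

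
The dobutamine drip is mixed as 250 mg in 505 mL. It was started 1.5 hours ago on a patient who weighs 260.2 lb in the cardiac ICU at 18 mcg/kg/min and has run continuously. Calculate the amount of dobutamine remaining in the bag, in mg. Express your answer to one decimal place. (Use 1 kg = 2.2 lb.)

Weight = 260.2 lb ÷ 2.2 lb/kg = 118.2727 kg
Dose = 18 mcg/kg/min × 118.2727 kg = 2128.909 mcg/min
2128.909 mcg/min × 60 min/hr = 127734.5 mcg/hr
Concentration = 250 mg ÷ 505 mL = 0.4950495 mg/mL = 495.0495 mcg/mL
Rate = 127734.5 mcg/hr ÷ 495.0495 mcg/mL = 258.0238 mL/hr
Volume infused = 258.0238 mL/hr × 1.5 hr = 387.0357 mL
Volume remaining = 505 − 387.0357 = 117.9643 mL
Drug remaining = 117.9643 mL × 495.0495 mcg/mL = 58398.18 mcg = 58.39818 mg

58.4 mg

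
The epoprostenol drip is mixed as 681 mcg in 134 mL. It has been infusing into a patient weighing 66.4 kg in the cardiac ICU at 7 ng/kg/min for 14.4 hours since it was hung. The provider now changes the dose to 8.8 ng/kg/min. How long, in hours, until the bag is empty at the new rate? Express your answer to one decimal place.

8.0 hours

Initial rate:
Dose = 7 ng/kg/min × 66.4 kg = 464.8 ng/min
464.8 ng/min × 60 min/hr = 27888 ng/hr
Concentration = 681 mcg ÷ 134 mL = 5.08209 mcg/mL = 5082.09 ng/mL
Rate = 27888 ng/hr ÷ 5082.09 ng/mL = 5.487507 mL/hr
Volume infused so far = 5.487507 mL/hr × 14.4 hr = 79.0201 mL
Volume remaining = 134 − 79.0201 = 54.9799 mL
New rate:
Dose = 8.8 ng/kg/min × 66.4 kg = 584.32 ng/min
584.32 ng/min × 60 min/hr = 35059.2 ng/hr
Rate = 35059.2 ng/hr ÷ 5082.09 ng/mL = 6.89858 mL/hr
Time remaining = 54.9799 mL ÷ 6.89858 mL/hr = 7.969743 hr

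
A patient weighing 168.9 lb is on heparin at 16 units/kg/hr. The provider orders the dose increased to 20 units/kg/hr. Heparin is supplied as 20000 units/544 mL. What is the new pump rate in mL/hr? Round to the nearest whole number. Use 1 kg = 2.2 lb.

Weight = 168.9 lb ÷ 2.2 lb/kg = 76.77273 kg
Dose = 20 units/kg/hr × 76.77273 kg = 1535.455 units/hr
Concentration = 20000 units ÷ 544 mL = 36.76471 units/mL
Rate = 1535.455 units/hr ÷ 36.76471 units/mL = 41.76436 mL/hr

42 mL/hr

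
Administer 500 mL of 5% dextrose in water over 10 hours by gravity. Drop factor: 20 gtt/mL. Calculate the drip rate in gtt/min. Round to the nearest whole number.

17 gtt/min

500 mL ÷ (10 hr × 60 = 600 min) = 0.8333333 mL/min
0.8333333 mL/min × 20 gtt/mL = 16.66667 gtt/min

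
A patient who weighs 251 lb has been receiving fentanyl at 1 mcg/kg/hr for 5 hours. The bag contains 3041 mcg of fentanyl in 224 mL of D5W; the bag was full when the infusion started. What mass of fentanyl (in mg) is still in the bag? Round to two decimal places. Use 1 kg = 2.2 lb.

2.47 mg

Weight = 251 lb ÷ 2.2 lb/kg = 114.0909 kg
Dose = 1 mcg/kg/hr × 114.0909 kg = 114.0909 mcg/hr
Concentration = 3041 mcg ÷ 224 mL = 13.57589 mcg/mL
Rate = 114.0909 mcg/hr ÷ 13.57589 mcg/mL = 8.403934 mL/hr
Volume infused = 8.403934 mL/hr × 5 hr = 42.01967 mL
Volume remaining = 224 − 42.01967 = 181.9803 mL
Drug remaining = 181.9803 mL × 13.57589 mcg/mL = 2470.545 mcg = 2.470545 mg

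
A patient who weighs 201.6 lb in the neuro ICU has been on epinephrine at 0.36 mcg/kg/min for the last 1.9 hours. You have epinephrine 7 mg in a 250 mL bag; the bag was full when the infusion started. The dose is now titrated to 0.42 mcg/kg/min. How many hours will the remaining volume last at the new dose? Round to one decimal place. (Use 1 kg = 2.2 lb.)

Initial rate:
Weight = 201.6 lb ÷ 2.2 lb/kg = 91.63636 kg
Dose = 0.36 mcg/kg/min × 91.63636 kg = 32.98909 mcg/min
32.98909 mcg/min × 60 min/hr = 1979.345 mcg/hr
Concentration = 7 mg ÷ 250 mL = 0.028 mg/mL = 28 mcg/mL
Rate = 1979.345 mcg/hr ÷ 28 mcg/mL = 70.69091 mL/hr
Volume infused so far = 70.69091 mL/hr × 1.9 hr = 134.3127 mL
Volume remaining = 250 − 134.3127 = 115.6873 mL
New rate:
Dose = 0.42 mcg/kg/min × 91.63636 kg = 38.48727 mcg/min
38.48727 mcg/min × 60 min/hr = 2309.236 mcg/hr
Rate = 2309.236 mcg/hr ÷ 28 mcg/mL = 82.47273 mL/hr
Time remaining = 115.6873 mL ÷ 82.47273 mL/hr = 1.402734 hr

1.4 hours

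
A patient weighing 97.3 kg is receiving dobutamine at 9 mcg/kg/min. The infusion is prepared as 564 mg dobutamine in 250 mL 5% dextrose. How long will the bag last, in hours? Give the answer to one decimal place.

10.7 hours

Dose = 9 mcg/kg/min × 97.3 kg = 875.7 mcg/min
875.7 mcg/min × 60 min/hr = 52542 mcg/hr
Concentration = 564 mg ÷ 250 mL = 2.256 mg/mL = 2256 mcg/mL
Rate = 52542 mcg/hr ÷ 2256 mcg/mL = 23.28989 mL/hr
Duration = 250 mL ÷ 23.28989 mL/hr = 10.73427 hr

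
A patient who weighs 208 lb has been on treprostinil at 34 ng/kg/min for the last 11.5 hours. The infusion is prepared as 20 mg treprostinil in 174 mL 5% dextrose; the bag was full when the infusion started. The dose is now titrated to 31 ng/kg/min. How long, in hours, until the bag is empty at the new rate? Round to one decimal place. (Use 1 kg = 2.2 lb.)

Initial rate:
Weight = 208 lb ÷ 2.2 lb/kg = 94.54545 kg
Dose = 34 ng/kg/min × 94.54545 kg = 3214.545 ng/min
3214.545 ng/min × 60 min/hr = 192872.7 ng/hr
Concentration = 20 mg ÷ 174 mL = 0.1149425 mg/mL = 114942.5 ng/mL
Rate = 192872.7 ng/hr ÷ 114942.5 ng/mL = 1.677993 mL/hr
Volume infused so far = 1.677993 mL/hr × 11.5 hr = 19.29692 mL
Volume remaining = 174 − 19.29692 = 154.7031 mL
New rate:
Dose = 31 ng/kg/min × 94.54545 kg = 2930.909 ng/min
2930.909 ng/min × 60 min/hr = 175854.5 ng/hr
Rate = 175854.5 ng/hr ÷ 114942.5 ng/mL = 1.529935 mL/hr
Time remaining = 154.7031 mL ÷ 1.529935 mL/hr = 101.1175 hr

101.1 hours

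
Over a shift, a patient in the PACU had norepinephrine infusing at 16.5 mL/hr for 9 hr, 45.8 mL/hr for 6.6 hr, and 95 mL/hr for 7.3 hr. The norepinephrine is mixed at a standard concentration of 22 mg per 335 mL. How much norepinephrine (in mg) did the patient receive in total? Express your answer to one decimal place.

75.1 mg

Concentration = 22 mg ÷ 335 mL = 0.06567164 mg/mL
Stage 1: 16.5 mL/hr × 9 hr = 148.5 mL → 148.5 mL × 0.06567164 mg/mL = 9.752239 mg
Stage 2: 45.8 mL/hr × 6.6 hr = 302.28 mL → 302.28 mL × 0.06567164 mg/mL = 19.85122 mg
Stage 3: 95 mL/hr × 7.3 hr = 693.5 mL → 693.5 mL × 0.06567164 mg/mL = 45.54328 mg
Total = 9.752239 + 19.85122 + 45.54328 = 75.14675 mg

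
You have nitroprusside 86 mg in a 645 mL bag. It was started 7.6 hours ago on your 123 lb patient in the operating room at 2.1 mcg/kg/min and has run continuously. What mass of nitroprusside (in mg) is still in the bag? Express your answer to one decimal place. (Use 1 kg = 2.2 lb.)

Weight = 123 lb ÷ 2.2 lb/kg = 55.90909 kg
Dose = 2.1 mcg/kg/min × 55.90909 kg = 117.4091 mcg/min
117.4091 mcg/min × 60 min/hr = 7044.545 mcg/hr
Concentration = 86 mg ÷ 645 mL = 0.1333333 mg/mL = 133.3333 mcg/mL
Rate = 7044.545 mcg/hr ÷ 133.3333 mcg/mL = 52.83409 mL/hr
Volume infused = 52.83409 mL/hr × 7.6 hr = 401.5391 mL
Volume remaining = 645 − 401.5391 = 243.4609 mL
Drug remaining = 243.4609 mL × 133.3333 mcg/mL = 32461.45 mcg = 32.46145 mg

32.5 mg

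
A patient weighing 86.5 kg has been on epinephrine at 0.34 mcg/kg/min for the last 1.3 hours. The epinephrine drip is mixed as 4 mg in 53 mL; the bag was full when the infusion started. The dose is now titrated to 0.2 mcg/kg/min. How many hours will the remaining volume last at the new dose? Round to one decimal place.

1.6 hours

Initial rate:
Dose = 0.34 mcg/kg/min × 86.5 kg = 29.41 mcg/min
29.41 mcg/min × 60 min/hr = 1764.6 mcg/hr
Concentration = 4 mg ÷ 53 mL = 0.0754717 mg/mL = 75.4717 mcg/mL
Rate = 1764.6 mcg/hr ÷ 75.4717 mcg/mL = 23.38095 mL/hr
Volume infused so far = 23.38095 mL/hr × 1.3 hr = 30.39524 mL
Volume remaining = 53 − 30.39524 = 22.60476 mL
New rate:
Dose = 0.2 mcg/kg/min × 86.5 kg = 17.3 mcg/min
17.3 mcg/min × 60 min/hr = 1038 mcg/hr
Rate = 1038 mcg/hr ÷ 75.4717 mcg/mL = 13.7535 mL/hr
Time remaining = 22.60476 mL ÷ 13.7535 mL/hr = 1.643565 hr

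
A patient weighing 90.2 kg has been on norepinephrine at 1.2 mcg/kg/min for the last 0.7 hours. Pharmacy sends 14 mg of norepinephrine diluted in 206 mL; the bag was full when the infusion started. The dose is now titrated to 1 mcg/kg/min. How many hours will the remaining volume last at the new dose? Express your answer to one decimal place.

1.7 hours

Initial rate:
Dose = 1.2 mcg/kg/min × 90.2 kg = 108.24 mcg/min
108.24 mcg/min × 60 min/hr = 6494.4 mcg/hr
Concentration = 14 mg ÷ 206 mL = 0.06796117 mg/mL = 67.96117 mcg/mL
Rate = 6494.4 mcg/hr ÷ 67.96117 mcg/mL = 95.56046 mL/hr
Volume infused so far = 95.56046 mL/hr × 0.7 hr = 66.89232 mL
Volume remaining = 206 − 66.89232 = 139.1077 mL
New rate:
Dose = 1 mcg/kg/min × 90.2 kg = 90.2 mcg/min
90.2 mcg/min × 60 min/hr = 5412 mcg/hr
Rate = 5412 mcg/hr ÷ 67.96117 mcg/mL = 79.63371 mL/hr
Time remaining = 139.1077 mL ÷ 79.63371 mL/hr = 1.746844 hr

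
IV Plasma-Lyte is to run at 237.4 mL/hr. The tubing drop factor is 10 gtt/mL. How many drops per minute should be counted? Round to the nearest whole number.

237.4 mL/hr ÷ 60 min/hr = 3.956667 mL/min
3.956667 mL/min × 10 gtt/mL = 39.56667 gtt/min

40 gtt/min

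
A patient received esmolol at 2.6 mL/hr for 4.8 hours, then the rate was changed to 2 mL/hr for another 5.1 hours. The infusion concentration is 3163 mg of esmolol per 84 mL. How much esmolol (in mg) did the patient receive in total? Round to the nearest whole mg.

854 mg

Concentration = 3163 mg ÷ 84 mL = 37.65476 mg/mL
Stage 1: 2.6 mL/hr × 4.8 hr = 12.48 mL → 12.48 mL × 37.65476 mg/mL = 469.9314 mg
Stage 2: 2 mL/hr × 5.1 hr = 10.2 mL → 10.2 mL × 37.65476 mg/mL = 384.0786 mg
Total = 469.9314 + 384.0786 = 854.01 mg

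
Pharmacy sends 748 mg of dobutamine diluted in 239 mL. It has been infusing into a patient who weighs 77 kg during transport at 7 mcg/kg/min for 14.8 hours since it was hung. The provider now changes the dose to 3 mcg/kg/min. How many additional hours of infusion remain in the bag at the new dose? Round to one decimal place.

19.4 hours

Initial rate:
Dose = 7 mcg/kg/min × 77 kg = 539 mcg/min
539 mcg/min × 60 min/hr = 32340 mcg/hr
Concentration = 748 mg ÷ 239 mL = 3.129707 mg/mL = 3129.707 mcg/mL
Rate = 32340 mcg/hr ÷ 3129.707 mcg/mL = 10.33324 mL/hr
Volume infused so far = 10.33324 mL/hr × 14.8 hr = 152.9319 mL
Volume remaining = 239 − 152.9319 = 86.06812 mL
New rate:
Dose = 3 mcg/kg/min × 77 kg = 231 mcg/min
231 mcg/min × 60 min/hr = 13860 mcg/hr
Rate = 13860 mcg/hr ÷ 3129.707 mcg/mL = 4.428529 mL/hr
Time remaining = 86.06812 mL ÷ 4.428529 mL/hr = 19.43492 hr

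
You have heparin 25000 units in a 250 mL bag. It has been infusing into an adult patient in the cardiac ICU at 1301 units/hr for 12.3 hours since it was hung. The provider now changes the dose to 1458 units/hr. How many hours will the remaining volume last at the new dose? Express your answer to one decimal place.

6.2 hours

Initial rate:
Concentration = 25000 units ÷ 250 mL = 100 units/mL
Rate = 1301 units/hr ÷ 100 units/mL = 13.01 mL/hr
Volume infused so far = 13.01 mL/hr × 12.3 hr = 160.023 mL
Volume remaining = 250 − 160.023 = 89.977 mL
New rate:
Rate = 1458 units/hr ÷ 100 units/mL = 14.58 mL/hr
Time remaining = 89.977 mL ÷ 14.58 mL/hr = 6.171262 hr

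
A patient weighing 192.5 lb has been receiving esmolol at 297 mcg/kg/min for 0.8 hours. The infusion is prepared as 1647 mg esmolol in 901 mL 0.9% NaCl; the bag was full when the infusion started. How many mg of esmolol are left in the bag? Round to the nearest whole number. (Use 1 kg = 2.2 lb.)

Weight = 192.5 lb ÷ 2.2 lb/kg = 87.5 kg
Dose = 297 mcg/kg/min × 87.5 kg = 25987.5 mcg/min
25987.5 mcg/min × 60 min/hr = 1559250 mcg/hr
Concentration = 1647 mg ÷ 901 mL = 1.827969 mg/mL = 1827.969 mcg/mL
Rate = 1559250 mcg/hr ÷ 1827.969 mcg/mL = 852.9959 mL/hr
Volume infused = 852.9959 mL/hr × 0.8 hr = 682.3967 mL
Volume remaining = 901 − 682.3967 = 218.6033 mL
Drug remaining = 218.6033 mL × 1827.969 mcg/mL = 399600 mcg = 399.6 mg

400 mg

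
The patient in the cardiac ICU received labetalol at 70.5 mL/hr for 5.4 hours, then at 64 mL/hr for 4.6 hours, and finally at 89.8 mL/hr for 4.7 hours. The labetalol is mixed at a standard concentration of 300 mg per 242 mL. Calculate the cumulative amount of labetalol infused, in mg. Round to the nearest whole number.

Concentration = 300 mg ÷ 242 mL = 1.239669 mg/mL
Stage 1: 70.5 mL/hr × 5.4 hr = 380.7 mL → 380.7 mL × 1.239669 mg/mL = 471.9421 mg
Stage 2: 64 mL/hr × 4.6 hr = 294.4 mL → 294.4 mL × 1.239669 mg/mL = 364.9587 mg
Stage 3: 89.8 mL/hr × 4.7 hr = 422.06 mL → 422.06 mL × 1.239669 mg/mL = 523.2149 mg
Total = 471.9421 + 364.9587 + 523.2149 = 1360.116 mg

1360 mg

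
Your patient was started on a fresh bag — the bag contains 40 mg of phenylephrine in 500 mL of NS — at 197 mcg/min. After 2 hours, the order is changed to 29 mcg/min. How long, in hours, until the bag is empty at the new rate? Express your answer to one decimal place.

Initial rate:
197 mcg/min × 60 min/hr = 11820 mcg/hr
Concentration = 40 mg ÷ 500 mL = 0.08 mg/mL = 80 mcg/mL
Rate = 11820 mcg/hr ÷ 80 mcg/mL = 147.75 mL/hr
Volume infused so far = 147.75 mL/hr × 2 hr = 295.5 mL
Volume remaining = 500 − 295.5 = 204.5 mL
New rate:
29 mcg/min × 60 min/hr = 1740 mcg/hr
Rate = 1740 mcg/hr ÷ 80 mcg/mL = 21.75 mL/hr
Time remaining = 204.5 mL ÷ 21.75 mL/hr = 9.402299 hr

9.4 hours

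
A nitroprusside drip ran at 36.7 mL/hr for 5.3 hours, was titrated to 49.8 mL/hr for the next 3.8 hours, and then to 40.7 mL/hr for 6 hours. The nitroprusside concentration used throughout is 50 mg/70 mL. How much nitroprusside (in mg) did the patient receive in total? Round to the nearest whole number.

Concentration = 50 mg ÷ 70 mL = 0.7142857 mg/mL
Stage 1: 36.7 mL/hr × 5.3 hr = 194.51 mL → 194.51 mL × 0.7142857 mg/mL = 138.9357 mg
Stage 2: 49.8 mL/hr × 3.8 hr = 189.24 mL → 189.24 mL × 0.7142857 mg/mL = 135.1714 mg
Stage 3: 40.7 mL/hr × 6 hr = 244.2 mL → 244.2 mL × 0.7142857 mg/mL = 174.4286 mg
Total = 138.9357 + 135.1714 + 174.4286 = 448.5357 mg

449 mg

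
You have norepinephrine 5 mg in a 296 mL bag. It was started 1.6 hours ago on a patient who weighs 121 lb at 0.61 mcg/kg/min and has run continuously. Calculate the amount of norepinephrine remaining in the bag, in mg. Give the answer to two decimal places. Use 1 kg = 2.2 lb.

Weight = 121 lb ÷ 2.2 lb/kg = 55 kg
Dose = 0.61 mcg/kg/min × 55 kg = 33.55 mcg/min
33.55 mcg/min × 60 min/hr = 2013 mcg/hr
Concentration = 5 mg ÷ 296 mL = 0.01689189 mg/mL = 16.89189 mcg/mL
Rate = 2013 mcg/hr ÷ 16.89189 mcg/mL = 119.1696 mL/hr
Volume infused = 119.1696 mL/hr × 1.6 hr = 190.6714 mL
Volume remaining = 296 − 190.6714 = 105.3286 mL
Drug remaining = 105.3286 mL × 16.89189 mcg/mL = 1779.2 mcg = 1.7792 mg

1.78 mg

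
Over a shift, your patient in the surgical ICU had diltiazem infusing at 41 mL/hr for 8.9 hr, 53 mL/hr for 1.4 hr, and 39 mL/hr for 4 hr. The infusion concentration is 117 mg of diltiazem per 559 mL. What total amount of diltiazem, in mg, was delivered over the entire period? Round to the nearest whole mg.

Concentration = 117 mg ÷ 559 mL = 0.2093023 mg/mL
Stage 1: 41 mL/hr × 8.9 hr = 364.9 mL → 364.9 mL × 0.2093023 mg/mL = 76.37442 mg
Stage 2: 53 mL/hr × 1.4 hr = 74.2 mL → 74.2 mL × 0.2093023 mg/mL = 15.53023 mg
Stage 3: 39 mL/hr × 4 hr = 156 mL → 156 mL × 0.2093023 mg/mL = 32.65116 mg
Total = 76.37442 + 15.53023 + 32.65116 = 124.5558 mg

125 mg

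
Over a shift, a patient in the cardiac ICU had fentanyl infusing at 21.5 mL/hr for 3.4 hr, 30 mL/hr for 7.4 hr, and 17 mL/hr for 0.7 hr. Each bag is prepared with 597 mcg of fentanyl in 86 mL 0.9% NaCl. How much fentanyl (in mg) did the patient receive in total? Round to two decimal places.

Concentration = 597 mcg ÷ 86 mL = 6.94186 mcg/mL
Stage 1: 21.5 mL/hr × 3.4 hr = 73.1 mL → 73.1 mL × 6.94186 mcg/mL = 507.45 mcg
Stage 2: 30 mL/hr × 7.4 hr = 222 mL → 222 mL × 6.94186 mcg/mL = 1541.093 mcg
Stage 3: 17 mL/hr × 0.7 hr = 11.9 mL → 11.9 mL × 6.94186 mcg/mL = 82.60814 mcg
Total = 507.45 + 1541.093 + 82.60814 = 2131.151 mcg = 2.131151 mg

2.13 mg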